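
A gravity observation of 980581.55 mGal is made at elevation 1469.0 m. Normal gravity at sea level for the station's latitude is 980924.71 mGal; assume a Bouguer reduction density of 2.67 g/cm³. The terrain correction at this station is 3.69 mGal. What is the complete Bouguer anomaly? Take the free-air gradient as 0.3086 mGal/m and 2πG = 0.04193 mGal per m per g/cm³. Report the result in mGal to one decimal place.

Free-air correction = 0.3086 × 1469.0 = 453.33 mGal
Free-air anomaly = 980581.55 − 980924.71 + (453.33) = 110.17 mGal
Bouguer slab correction = 0.04193 × 2.67 × 1469.0 = 164.46 mGal
Simple Bouguer anomaly = 110.17 − (164.46) = -54.29 mGal
Complete Bouguer anomaly = -54.29 + 3.69 = -50.60 mGal

-50.6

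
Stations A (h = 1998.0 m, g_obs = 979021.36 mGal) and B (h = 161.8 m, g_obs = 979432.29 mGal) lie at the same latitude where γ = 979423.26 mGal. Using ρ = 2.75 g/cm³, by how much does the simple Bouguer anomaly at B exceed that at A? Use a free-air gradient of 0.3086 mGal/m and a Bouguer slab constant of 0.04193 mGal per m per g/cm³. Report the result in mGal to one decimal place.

Δg_SB(A) = 979021.36 − 979423.26 + 0.3086×1998.0 − 0.04193×2.75×1998.0 = -15.70 mGal
Δg_SB(B) = 979432.29 − 979423.26 + 0.3086×161.8 − 0.04193×2.75×161.8 = 40.30 mGal
Difference = 40.30 − (-15.70) = 56.00 mGal

56.0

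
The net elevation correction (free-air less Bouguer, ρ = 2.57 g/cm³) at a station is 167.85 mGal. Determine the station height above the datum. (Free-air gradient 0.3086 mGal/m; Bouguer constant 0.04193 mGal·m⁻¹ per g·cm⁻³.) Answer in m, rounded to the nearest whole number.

Combined gradient = 0.3086 − 0.04193 × 2.57 = 0.2008399 mGal/m
h = 167.85 / 0.2008399 = 835.74 m

836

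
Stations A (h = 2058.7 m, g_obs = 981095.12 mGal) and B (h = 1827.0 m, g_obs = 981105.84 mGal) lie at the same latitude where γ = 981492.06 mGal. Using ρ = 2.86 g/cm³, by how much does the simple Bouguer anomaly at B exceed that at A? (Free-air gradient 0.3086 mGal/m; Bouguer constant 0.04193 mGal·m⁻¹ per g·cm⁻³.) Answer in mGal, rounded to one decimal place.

Δg_SB(A) = 981095.12 − 981492.06 + 0.3086×2058.7 − 0.04193×2.86×2058.7 = -8.50 mGal
Δg_SB(B) = 981105.84 − 981492.06 + 0.3086×1827.0 − 0.04193×2.86×1827.0 = -41.50 mGal
Difference = -41.50 − (-8.50) = -33.00 mGal

-33.0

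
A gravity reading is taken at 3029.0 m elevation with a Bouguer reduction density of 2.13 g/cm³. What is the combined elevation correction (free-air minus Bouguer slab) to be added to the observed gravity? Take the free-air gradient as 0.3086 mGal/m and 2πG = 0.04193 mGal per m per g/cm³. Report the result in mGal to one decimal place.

664.2

Combined gradient = 0.3086 − 0.04193 × 2.13 = 0.2192891 mGal/m
Combined elevation correction = 0.2192891 × 3029.0 = 664.2 mGal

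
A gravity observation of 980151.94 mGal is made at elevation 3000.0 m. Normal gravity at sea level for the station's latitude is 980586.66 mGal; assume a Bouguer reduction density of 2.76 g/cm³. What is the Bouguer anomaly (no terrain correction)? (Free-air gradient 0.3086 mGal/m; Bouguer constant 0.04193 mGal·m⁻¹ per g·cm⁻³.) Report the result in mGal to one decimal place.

143.9

Free-air correction = 0.3086 × 3000.0 = 925.80 mGal
Free-air anomaly = 980151.94 − 980586.66 + (925.80) = 491.08 mGal
Bouguer slab correction = 0.04193 × 2.76 × 3000.0 = 347.18 mGal
Simple Bouguer anomaly = 491.08 − (347.18) = 143.90 mGal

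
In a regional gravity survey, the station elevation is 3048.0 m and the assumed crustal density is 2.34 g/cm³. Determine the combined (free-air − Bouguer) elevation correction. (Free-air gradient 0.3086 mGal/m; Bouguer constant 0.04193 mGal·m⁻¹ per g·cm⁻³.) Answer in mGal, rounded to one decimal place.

641.6

Combined gradient = 0.3086 − 0.04193 × 2.34 = 0.2104838 mGal/m
Combined elevation correction = 0.2104838 × 3048.0 = 641.6 mGal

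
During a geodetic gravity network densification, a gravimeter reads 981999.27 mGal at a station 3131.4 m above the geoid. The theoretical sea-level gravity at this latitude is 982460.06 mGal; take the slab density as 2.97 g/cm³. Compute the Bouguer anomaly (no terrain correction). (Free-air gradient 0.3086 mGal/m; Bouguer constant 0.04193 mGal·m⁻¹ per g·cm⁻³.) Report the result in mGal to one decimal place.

115.6

Free-air correction = 0.3086 × 3131.4 = 966.35 mGal
Free-air anomaly = 981999.27 − 982460.06 + (966.35) = 505.56 mGal
Bouguer slab correction = 0.04193 × 2.97 × 3131.4 = 389.96 mGal
Simple Bouguer anomaly = 505.56 − (389.96) = 115.60 mGal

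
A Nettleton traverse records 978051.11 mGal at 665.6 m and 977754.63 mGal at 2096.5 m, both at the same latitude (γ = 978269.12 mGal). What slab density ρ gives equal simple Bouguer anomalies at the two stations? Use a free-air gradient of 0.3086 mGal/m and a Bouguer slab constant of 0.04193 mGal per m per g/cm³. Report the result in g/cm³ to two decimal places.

Δg_obs = 977754.63 − 978051.11 = -296.48 mGal over Δh = 2096.5 − 665.6 = 1430.9 m
Equal Bouguer anomalies ⇒ Δg_obs + (0.3086 − 0.04193ρ)·Δh = 0
0.3086 − 0.04193ρ = −Δg_obs/Δh = 0.20720
ρ = (0.3086 − 0.20720) / 0.04193 = 2.42 g/cm³

2.42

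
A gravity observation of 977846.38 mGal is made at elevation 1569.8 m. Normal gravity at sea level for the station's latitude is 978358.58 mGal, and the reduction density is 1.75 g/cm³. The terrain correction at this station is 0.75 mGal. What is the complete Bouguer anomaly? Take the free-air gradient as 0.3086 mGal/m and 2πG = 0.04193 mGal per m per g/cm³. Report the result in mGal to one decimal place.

-142.2

Free-air correction = 0.3086 × 1569.8 = 484.44 mGal
Free-air anomaly = 977846.38 − 978358.58 + (484.44) = -27.76 mGal
Bouguer slab correction = 0.04193 × 1.75 × 1569.8 = 115.19 mGal
Simple Bouguer anomaly = -27.76 − (115.19) = -142.95 mGal
Complete Bouguer anomaly = -142.95 + 0.75 = -142.20 mGal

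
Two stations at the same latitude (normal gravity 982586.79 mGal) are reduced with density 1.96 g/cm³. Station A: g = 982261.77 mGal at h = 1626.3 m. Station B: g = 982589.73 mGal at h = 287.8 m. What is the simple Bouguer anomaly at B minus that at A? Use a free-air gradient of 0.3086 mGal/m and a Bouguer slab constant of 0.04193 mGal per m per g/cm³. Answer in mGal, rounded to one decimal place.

24.9

Δg_SB(A) = 982261.77 − 982586.79 + 0.3086×1626.3 − 0.04193×1.96×1626.3 = 43.20 mGal
Δg_SB(B) = 982589.73 − 982586.79 + 0.3086×287.8 − 0.04193×1.96×287.8 = 68.10 mGal
Difference = 68.10 − (43.20) = 24.90 mGal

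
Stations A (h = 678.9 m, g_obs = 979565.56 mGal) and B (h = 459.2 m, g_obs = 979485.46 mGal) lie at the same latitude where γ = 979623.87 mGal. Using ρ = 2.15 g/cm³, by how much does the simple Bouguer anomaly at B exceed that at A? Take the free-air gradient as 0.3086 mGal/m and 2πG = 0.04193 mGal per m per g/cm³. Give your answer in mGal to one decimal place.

-128.1

Δg_SB(A) = 979565.56 − 979623.87 + 0.3086×678.9 − 0.04193×2.15×678.9 = 90.00 mGal
Δg_SB(B) = 979485.46 − 979623.87 + 0.3086×459.2 − 0.04193×2.15×459.2 = -38.10 mGal
Difference = -38.10 − (90.00) = -128.10 mGal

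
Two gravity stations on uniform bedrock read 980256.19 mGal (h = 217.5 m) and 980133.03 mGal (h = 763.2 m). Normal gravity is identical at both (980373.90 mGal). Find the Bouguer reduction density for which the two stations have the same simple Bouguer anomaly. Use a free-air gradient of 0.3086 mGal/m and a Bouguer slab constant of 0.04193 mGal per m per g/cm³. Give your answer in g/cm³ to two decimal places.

Δg_obs = 980133.03 − 980256.19 = -123.16 mGal over Δh = 763.2 − 217.5 = 545.7 m
Equal Bouguer anomalies ⇒ Δg_obs + (0.3086 − 0.04193ρ)·Δh = 0
0.3086 − 0.04193ρ = −Δg_obs/Δh = 0.22569
ρ = (0.3086 − 0.22569) / 0.04193 = 1.98 g/cm³

1.98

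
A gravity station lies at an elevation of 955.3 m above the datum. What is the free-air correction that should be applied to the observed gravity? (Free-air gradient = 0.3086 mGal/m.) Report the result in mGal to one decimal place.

294.8

Free-air correction = 0.3086 × 955.3 = 294.8 mGal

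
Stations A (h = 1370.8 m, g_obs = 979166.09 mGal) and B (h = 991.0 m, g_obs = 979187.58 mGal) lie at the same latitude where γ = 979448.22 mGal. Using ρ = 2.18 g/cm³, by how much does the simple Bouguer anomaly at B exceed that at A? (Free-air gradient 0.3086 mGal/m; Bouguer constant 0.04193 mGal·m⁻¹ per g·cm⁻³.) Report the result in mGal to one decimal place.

Δg_SB(A) = 979166.09 − 979448.22 + 0.3086×1370.8 − 0.04193×2.18×1370.8 = 15.60 mGal
Δg_SB(B) = 979187.58 − 979448.22 + 0.3086×991.0 − 0.04193×2.18×991.0 = -45.40 mGal
Difference = -45.40 − (15.60) = -61.00 mGal

-61.0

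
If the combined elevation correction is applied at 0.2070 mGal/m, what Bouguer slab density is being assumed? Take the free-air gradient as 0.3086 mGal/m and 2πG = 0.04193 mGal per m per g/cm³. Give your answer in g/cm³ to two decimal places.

2.42

0.2070 = 0.3086 − 0.04193 × ρ
ρ = (0.3086 − 0.2070) / 0.04193 = 2.42 g/cm³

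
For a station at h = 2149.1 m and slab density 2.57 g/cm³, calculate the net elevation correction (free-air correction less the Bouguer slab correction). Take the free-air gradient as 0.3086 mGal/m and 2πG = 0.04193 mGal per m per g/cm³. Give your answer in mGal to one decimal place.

431.6

Combined gradient = 0.3086 − 0.04193 × 2.57 = 0.2008399 mGal/m
Combined elevation correction = 0.2008399 × 2149.1 = 431.6 mGal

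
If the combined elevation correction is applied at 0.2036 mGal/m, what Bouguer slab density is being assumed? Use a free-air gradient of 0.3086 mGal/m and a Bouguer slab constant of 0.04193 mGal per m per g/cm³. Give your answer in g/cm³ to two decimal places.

2.50

0.2036 = 0.3086 − 0.04193 × ρ
ρ = (0.3086 − 0.2036) / 0.04193 = 2.50 g/cm³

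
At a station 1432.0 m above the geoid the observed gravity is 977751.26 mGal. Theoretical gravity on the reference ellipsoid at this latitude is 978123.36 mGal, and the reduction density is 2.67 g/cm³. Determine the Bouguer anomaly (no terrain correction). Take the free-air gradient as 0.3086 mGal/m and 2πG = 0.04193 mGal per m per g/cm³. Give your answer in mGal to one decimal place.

-90.5

Free-air correction = 0.3086 × 1432.0 = 441.92 mGal
Free-air anomaly = 977751.26 − 978123.36 + (441.92) = 69.82 mGal
Bouguer slab correction = 0.04193 × 2.67 × 1432.0 = 160.32 mGal
Simple Bouguer anomaly = 69.82 − (160.32) = -90.50 mGal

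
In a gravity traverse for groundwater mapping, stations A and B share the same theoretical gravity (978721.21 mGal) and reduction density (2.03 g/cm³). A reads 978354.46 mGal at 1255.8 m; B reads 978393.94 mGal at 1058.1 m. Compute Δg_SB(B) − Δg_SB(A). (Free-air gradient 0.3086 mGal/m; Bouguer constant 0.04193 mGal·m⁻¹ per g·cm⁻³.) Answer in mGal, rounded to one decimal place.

-4.7

Δg_SB(A) = 978354.46 − 978721.21 + 0.3086×1255.8 − 0.04193×2.03×1255.8 = -86.10 mGal
Δg_SB(B) = 978393.94 − 978721.21 + 0.3086×1058.1 − 0.04193×2.03×1058.1 = -90.80 mGal
Difference = -90.80 − (-86.10) = -4.70 mGal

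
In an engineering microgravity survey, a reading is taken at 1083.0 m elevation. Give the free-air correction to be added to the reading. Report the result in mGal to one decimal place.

Free-air correction = 0.3086 × 1083.0 = 334.2 mGal

334.2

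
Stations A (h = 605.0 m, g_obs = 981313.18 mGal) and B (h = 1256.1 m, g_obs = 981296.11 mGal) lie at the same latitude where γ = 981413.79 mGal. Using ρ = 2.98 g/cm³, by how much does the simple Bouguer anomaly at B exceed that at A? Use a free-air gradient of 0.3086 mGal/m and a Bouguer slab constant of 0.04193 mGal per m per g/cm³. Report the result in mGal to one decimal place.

102.5

Δg_SB(A) = 981313.18 − 981413.79 + 0.3086×605.0 − 0.04193×2.98×605.0 = 10.50 mGal
Δg_SB(B) = 981296.11 − 981413.79 + 0.3086×1256.1 − 0.04193×2.98×1256.1 = 113.00 mGal
Difference = 113.00 − (10.50) = 102.50 mGal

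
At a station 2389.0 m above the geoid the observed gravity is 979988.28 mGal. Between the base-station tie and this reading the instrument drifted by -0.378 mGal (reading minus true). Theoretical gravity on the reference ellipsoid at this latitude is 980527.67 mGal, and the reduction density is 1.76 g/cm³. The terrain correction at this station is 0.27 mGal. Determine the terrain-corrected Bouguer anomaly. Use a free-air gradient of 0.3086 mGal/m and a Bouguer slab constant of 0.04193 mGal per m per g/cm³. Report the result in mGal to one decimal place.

Drift-corrected reading = 979988.28 − (-0.378) = 979988.658 mGal
Free-air correction = 0.3086 × 2389.0 = 737.25 mGal
Free-air anomaly = 979988.658 − 980527.67 + (737.25) = 198.238 mGal
Bouguer slab correction = 0.04193 × 1.76 × 2389.0 = 176.30 mGal
Simple Bouguer anomaly = 198.238 − (176.30) = 21.938 mGal
Complete Bouguer anomaly = 21.938 + 0.27 = 22.208 mGal

22.2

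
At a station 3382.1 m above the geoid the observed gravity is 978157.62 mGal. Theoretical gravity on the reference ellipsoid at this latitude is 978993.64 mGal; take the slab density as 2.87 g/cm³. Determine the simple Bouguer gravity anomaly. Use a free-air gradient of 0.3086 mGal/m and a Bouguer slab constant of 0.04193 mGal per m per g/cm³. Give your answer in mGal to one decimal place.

-199.3

Free-air correction = 0.3086 × 3382.1 = 1043.72 mGal
Free-air anomaly = 978157.62 − 978993.64 + (1043.72) = 207.70 mGal
Bouguer slab correction = 0.04193 × 2.87 × 3382.1 = 407.00 mGal
Simple Bouguer anomaly = 207.70 − (407.00) = -199.30 mGal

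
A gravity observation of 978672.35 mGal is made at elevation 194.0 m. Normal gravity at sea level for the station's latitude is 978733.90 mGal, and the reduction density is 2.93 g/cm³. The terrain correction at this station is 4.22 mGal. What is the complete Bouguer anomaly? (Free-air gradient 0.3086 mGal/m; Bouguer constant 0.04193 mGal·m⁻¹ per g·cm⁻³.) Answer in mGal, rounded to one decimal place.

-21.3

Free-air correction = 0.3086 × 194.0 = 59.87 mGal
Free-air anomaly = 978672.35 − 978733.90 + (59.87) = -1.68 mGal
Bouguer slab correction = 0.04193 × 2.93 × 194.0 = 23.83 mGal
Simple Bouguer anomaly = -1.68 − (23.83) = -25.51 mGal
Complete Bouguer anomaly = -25.51 + 4.22 = -21.29 mGal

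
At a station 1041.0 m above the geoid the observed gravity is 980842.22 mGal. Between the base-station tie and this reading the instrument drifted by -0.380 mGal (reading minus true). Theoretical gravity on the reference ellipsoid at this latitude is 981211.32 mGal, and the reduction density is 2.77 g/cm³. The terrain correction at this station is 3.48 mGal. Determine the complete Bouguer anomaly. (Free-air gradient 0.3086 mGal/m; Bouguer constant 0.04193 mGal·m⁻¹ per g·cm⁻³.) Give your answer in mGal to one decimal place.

Drift-corrected reading = 980842.22 − (-0.380) = 980842.600 mGal
Free-air correction = 0.3086 × 1041.0 = 321.25 mGal
Free-air anomaly = 980842.600 − 981211.32 + (321.25) = -47.470 mGal
Bouguer slab correction = 0.04193 × 2.77 × 1041.0 = 120.91 mGal
Simple Bouguer anomaly = -47.470 − (120.91) = -168.380 mGal
Complete Bouguer anomaly = -168.380 + 3.48 = -164.900 mGal

-164.9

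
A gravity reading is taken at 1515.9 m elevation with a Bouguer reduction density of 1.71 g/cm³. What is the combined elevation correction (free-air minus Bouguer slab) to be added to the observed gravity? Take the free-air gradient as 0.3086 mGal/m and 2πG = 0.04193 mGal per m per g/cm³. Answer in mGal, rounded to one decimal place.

359.1

Combined gradient = 0.3086 − 0.04193 × 1.71 = 0.2368997 mGal/m
Combined elevation correction = 0.2368997 × 1515.9 = 359.1 mGal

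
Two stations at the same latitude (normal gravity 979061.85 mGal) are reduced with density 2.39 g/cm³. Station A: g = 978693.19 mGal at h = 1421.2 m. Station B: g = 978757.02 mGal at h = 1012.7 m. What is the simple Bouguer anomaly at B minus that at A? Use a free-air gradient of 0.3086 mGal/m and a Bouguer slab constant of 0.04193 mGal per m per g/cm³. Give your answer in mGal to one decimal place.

-21.3

Δg_SB(A) = 978693.19 − 979061.85 + 0.3086×1421.2 − 0.04193×2.39×1421.2 = -72.50 mGal
Δg_SB(B) = 978757.02 − 979061.85 + 0.3086×1012.7 − 0.04193×2.39×1012.7 = -93.80 mGal
Difference = -93.80 − (-72.50) = -21.30 mGal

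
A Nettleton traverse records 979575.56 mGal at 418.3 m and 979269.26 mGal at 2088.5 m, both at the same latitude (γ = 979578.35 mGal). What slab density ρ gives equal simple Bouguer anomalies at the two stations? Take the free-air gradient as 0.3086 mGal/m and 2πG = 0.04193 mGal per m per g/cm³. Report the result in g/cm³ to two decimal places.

2.99

Δg_obs = 979269.26 − 979575.56 = -306.30 mGal over Δh = 2088.5 − 418.3 = 1670.2 m
Equal Bouguer anomalies ⇒ Δg_obs + (0.3086 − 0.04193ρ)·Δh = 0
0.3086 − 0.04193ρ = −Δg_obs/Δh = 0.18339
ρ = (0.3086 − 0.18339) / 0.04193 = 2.99 g/cm³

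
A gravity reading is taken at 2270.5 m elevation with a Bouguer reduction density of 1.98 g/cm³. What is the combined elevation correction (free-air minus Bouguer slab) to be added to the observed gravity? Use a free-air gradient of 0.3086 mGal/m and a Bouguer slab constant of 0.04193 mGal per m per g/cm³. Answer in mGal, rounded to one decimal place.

Combined gradient = 0.3086 − 0.04193 × 1.98 = 0.2255786 mGal/m
Combined elevation correction = 0.2255786 × 2270.5 = 512.2 mGal

512.2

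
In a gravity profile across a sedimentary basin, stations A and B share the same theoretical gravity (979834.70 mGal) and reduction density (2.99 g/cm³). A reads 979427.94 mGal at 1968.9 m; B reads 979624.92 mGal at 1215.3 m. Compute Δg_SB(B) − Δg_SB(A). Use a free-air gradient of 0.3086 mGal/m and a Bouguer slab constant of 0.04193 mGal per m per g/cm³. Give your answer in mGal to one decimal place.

58.9

Δg_SB(A) = 979427.94 − 979834.70 + 0.3086×1968.9 − 0.04193×2.99×1968.9 = -46.00 mGal
Δg_SB(B) = 979624.92 − 979834.70 + 0.3086×1215.3 − 0.04193×2.99×1215.3 = 12.90 mGal
Difference = 12.90 − (-46.00) = 58.90 mGal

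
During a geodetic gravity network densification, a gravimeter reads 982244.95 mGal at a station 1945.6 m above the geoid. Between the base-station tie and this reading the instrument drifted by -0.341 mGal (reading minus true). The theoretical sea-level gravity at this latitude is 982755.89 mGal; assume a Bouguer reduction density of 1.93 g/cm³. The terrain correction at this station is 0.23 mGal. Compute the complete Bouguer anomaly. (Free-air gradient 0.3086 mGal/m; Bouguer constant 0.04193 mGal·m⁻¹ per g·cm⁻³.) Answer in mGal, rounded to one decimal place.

Drift-corrected reading = 982244.95 − (-0.341) = 982245.291 mGal
Free-air correction = 0.3086 × 1945.6 = 600.41 mGal
Free-air anomaly = 982245.291 − 982755.89 + (600.41) = 89.811 mGal
Bouguer slab correction = 0.04193 × 1.93 × 1945.6 = 157.45 mGal
Simple Bouguer anomaly = 89.811 − (157.45) = -67.639 mGal
Complete Bouguer anomaly = -67.639 + 0.23 = -67.409 mGal

-67.4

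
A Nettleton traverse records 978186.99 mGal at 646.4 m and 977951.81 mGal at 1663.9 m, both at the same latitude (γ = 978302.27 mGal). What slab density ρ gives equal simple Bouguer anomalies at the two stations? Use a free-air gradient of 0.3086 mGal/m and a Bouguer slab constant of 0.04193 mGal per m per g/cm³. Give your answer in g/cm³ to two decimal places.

Δg_obs = 977951.81 − 978186.99 = -235.18 mGal over Δh = 1663.9 − 646.4 = 1017.5 m
Equal Bouguer anomalies ⇒ Δg_obs + (0.3086 − 0.04193ρ)·Δh = 0
0.3086 − 0.04193ρ = −Δg_obs/Δh = 0.23114
ρ = (0.3086 − 0.23114) / 0.04193 = 1.85 g/cm³

1.85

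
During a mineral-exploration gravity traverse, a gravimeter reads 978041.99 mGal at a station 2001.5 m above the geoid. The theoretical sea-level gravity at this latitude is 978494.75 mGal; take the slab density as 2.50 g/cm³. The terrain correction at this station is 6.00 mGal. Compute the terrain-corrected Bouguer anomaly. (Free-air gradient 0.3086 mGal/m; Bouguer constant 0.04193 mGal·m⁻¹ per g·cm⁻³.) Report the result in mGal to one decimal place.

-38.9

Free-air correction = 0.3086 × 2001.5 = 617.66 mGal
Free-air anomaly = 978041.99 − 978494.75 + (617.66) = 164.90 mGal
Bouguer slab correction = 0.04193 × 2.50 × 2001.5 = 209.81 mGal
Simple Bouguer anomaly = 164.90 − (209.81) = -44.91 mGal
Complete Bouguer anomaly = -44.91 + 6.00 = -38.91 mGal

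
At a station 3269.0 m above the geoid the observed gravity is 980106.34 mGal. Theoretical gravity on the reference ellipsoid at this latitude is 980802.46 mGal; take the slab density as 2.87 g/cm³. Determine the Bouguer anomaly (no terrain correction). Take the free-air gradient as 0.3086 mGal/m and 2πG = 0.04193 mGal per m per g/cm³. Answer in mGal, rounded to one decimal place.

-80.7

Free-air correction = 0.3086 × 3269.0 = 1008.81 mGal
Free-air anomaly = 980106.34 − 980802.46 + (1008.81) = 312.69 mGal
Bouguer slab correction = 0.04193 × 2.87 × 3269.0 = 393.39 mGal
Simple Bouguer anomaly = 312.69 − (393.39) = -80.70 mGal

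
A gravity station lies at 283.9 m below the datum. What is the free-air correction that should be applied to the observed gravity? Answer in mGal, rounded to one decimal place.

Free-air correction = 0.3086 × -283.9 = -87.6 mGal

-87.6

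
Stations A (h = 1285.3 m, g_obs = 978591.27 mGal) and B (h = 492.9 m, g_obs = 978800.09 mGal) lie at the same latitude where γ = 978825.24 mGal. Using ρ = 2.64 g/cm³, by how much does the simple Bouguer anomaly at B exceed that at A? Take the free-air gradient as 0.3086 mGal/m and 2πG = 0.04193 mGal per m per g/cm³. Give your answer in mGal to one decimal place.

Δg_SB(A) = 978591.27 − 978825.24 + 0.3086×1285.3 − 0.04193×2.64×1285.3 = 20.40 mGal
Δg_SB(B) = 978800.09 − 978825.24 + 0.3086×492.9 − 0.04193×2.64×492.9 = 72.40 mGal
Difference = 72.40 − (20.40) = 52.00 mGal

52.0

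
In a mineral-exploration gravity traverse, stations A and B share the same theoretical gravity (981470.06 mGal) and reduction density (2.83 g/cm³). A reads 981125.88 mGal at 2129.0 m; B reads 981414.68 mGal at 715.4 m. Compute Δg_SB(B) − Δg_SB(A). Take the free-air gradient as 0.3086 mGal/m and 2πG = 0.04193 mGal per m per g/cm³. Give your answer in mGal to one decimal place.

20.3

Δg_SB(A) = 981125.88 − 981470.06 + 0.3086×2129.0 − 0.04193×2.83×2129.0 = 60.20 mGal
Δg_SB(B) = 981414.68 − 981470.06 + 0.3086×715.4 − 0.04193×2.83×715.4 = 80.50 mGal
Difference = 80.50 − (60.20) = 20.30 mGal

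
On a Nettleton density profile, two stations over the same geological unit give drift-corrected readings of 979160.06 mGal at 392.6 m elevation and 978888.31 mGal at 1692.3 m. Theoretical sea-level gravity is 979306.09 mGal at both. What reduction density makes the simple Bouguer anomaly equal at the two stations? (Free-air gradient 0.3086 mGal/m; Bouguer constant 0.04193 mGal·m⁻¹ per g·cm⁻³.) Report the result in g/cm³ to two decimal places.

Δg_obs = 978888.31 − 979160.06 = -271.75 mGal over Δh = 1692.3 − 392.6 = 1299.7 m
Equal Bouguer anomalies ⇒ Δg_obs + (0.3086 − 0.04193ρ)·Δh = 0
0.3086 − 0.04193ρ = −Δg_obs/Δh = 0.20909
ρ = (0.3086 − 0.20909) / 0.04193 = 2.37 g/cm³

2.37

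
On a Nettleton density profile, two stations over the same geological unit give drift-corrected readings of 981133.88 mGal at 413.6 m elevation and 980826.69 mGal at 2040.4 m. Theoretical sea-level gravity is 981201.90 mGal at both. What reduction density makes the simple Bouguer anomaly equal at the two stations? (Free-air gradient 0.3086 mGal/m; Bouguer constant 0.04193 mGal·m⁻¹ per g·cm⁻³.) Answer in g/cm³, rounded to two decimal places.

2.86

Δg_obs = 980826.69 − 981133.88 = -307.19 mGal over Δh = 2040.4 − 413.6 = 1626.8 m
Equal Bouguer anomalies ⇒ Δg_obs + (0.3086 − 0.04193ρ)·Δh = 0
0.3086 − 0.04193ρ = −Δg_obs/Δh = 0.18883
ρ = (0.3086 − 0.18883) / 0.04193 = 2.86 g/cm³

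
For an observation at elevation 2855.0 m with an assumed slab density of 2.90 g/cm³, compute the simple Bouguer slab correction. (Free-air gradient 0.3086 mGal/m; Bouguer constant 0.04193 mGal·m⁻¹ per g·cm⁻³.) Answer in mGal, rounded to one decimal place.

Bouguer slab correction = 0.04193 × 2.90 × 2855.0 = 347.2 mGal

347.2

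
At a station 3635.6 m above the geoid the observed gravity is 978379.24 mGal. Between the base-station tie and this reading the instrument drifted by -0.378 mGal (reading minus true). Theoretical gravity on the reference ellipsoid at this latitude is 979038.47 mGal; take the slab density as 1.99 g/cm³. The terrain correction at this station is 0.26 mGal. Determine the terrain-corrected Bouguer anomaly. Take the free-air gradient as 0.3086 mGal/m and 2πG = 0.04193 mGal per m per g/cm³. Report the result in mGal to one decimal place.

Drift-corrected reading = 978379.24 − (-0.378) = 978379.618 mGal
Free-air correction = 0.3086 × 3635.6 = 1121.95 mGal
Free-air anomaly = 978379.618 − 979038.47 + (1121.95) = 463.098 mGal
Bouguer slab correction = 0.04193 × 1.99 × 3635.6 = 303.36 mGal
Simple Bouguer anomaly = 463.098 − (303.36) = 159.738 mGal
Complete Bouguer anomaly = 159.738 + 0.26 = 159.998 mGal

160.0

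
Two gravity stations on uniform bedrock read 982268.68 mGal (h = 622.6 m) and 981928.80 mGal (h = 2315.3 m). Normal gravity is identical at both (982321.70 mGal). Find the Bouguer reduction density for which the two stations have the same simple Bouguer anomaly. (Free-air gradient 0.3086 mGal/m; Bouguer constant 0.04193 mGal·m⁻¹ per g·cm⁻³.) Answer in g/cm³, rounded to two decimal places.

2.57

Δg_obs = 981928.80 − 982268.68 = -339.88 mGal over Δh = 2315.3 − 622.6 = 1692.7 m
Equal Bouguer anomalies ⇒ Δg_obs + (0.3086 − 0.04193ρ)·Δh = 0
0.3086 − 0.04193ρ = −Δg_obs/Δh = 0.20079
ρ = (0.3086 − 0.20079) / 0.04193 = 2.57 g/cm³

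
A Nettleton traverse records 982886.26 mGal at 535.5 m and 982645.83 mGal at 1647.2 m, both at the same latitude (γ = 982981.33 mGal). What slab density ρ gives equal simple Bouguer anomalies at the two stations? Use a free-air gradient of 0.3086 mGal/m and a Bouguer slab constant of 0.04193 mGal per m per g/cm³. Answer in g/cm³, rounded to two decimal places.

2.20

Δg_obs = 982645.83 − 982886.26 = -240.43 mGal over Δh = 1647.2 − 535.5 = 1111.7 m
Equal Bouguer anomalies ⇒ Δg_obs + (0.3086 − 0.04193ρ)·Δh = 0
0.3086 − 0.04193ρ = −Δg_obs/Δh = 0.21627
ρ = (0.3086 − 0.21627) / 0.04193 = 2.20 g/cm³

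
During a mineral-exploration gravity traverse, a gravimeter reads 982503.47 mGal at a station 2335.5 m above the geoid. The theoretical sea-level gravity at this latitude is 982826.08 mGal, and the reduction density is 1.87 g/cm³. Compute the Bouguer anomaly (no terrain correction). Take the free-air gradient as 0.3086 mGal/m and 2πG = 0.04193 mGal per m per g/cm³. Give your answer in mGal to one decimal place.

Free-air correction = 0.3086 × 2335.5 = 720.74 mGal
Free-air anomaly = 982503.47 − 982826.08 + (720.74) = 398.13 mGal
Bouguer slab correction = 0.04193 × 1.87 × 2335.5 = 183.12 mGal
Simple Bouguer anomaly = 398.13 − (183.12) = 215.01 mGal

215.0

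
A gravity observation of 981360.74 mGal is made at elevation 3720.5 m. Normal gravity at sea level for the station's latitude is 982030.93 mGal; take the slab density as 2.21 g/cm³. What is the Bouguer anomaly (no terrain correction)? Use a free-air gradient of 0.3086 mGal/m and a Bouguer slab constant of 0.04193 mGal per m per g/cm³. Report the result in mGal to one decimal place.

133.2

Free-air correction = 0.3086 × 3720.5 = 1148.15 mGal
Free-air anomaly = 981360.74 − 982030.93 + (1148.15) = 477.96 mGal
Bouguer slab correction = 0.04193 × 2.21 × 3720.5 = 344.76 mGal
Simple Bouguer anomaly = 477.96 − (344.76) = 133.20 mGal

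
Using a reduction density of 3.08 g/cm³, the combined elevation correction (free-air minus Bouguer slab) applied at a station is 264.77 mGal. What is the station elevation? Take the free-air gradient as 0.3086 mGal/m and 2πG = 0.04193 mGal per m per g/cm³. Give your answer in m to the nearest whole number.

Combined gradient = 0.3086 − 0.04193 × 3.08 = 0.1794556 mGal/m
h = 264.77 / 0.1794556 = 1475.41 m

1475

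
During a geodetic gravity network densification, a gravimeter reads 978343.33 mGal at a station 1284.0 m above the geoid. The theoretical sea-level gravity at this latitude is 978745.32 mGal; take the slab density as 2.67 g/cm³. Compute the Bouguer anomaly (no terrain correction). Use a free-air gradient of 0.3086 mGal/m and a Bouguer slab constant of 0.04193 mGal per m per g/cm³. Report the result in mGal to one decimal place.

Free-air correction = 0.3086 × 1284.0 = 396.24 mGal
Free-air anomaly = 978343.33 − 978745.32 + (396.24) = -5.75 mGal
Bouguer slab correction = 0.04193 × 2.67 × 1284.0 = 143.75 mGal
Simple Bouguer anomaly = -5.75 − (143.75) = -149.50 mGal

-149.5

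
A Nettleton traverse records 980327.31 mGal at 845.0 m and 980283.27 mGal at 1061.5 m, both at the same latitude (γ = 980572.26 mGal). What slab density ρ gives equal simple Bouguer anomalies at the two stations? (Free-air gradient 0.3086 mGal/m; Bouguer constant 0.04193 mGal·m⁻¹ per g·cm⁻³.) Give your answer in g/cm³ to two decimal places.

2.51

Δg_obs = 980283.27 − 980327.31 = -44.04 mGal over Δh = 1061.5 − 845.0 = 216.5 m
Equal Bouguer anomalies ⇒ Δg_obs + (0.3086 − 0.04193ρ)·Δh = 0
0.3086 − 0.04193ρ = −Δg_obs/Δh = 0.20342
ρ = (0.3086 − 0.20342) / 0.04193 = 2.51 g/cm³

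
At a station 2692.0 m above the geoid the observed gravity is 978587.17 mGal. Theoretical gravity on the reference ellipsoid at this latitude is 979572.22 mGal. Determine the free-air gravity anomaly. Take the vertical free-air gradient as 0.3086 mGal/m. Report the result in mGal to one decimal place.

Free-air correction = 0.3086 × 2692.0 = 830.75 mGal
Free-air anomaly = 978587.17 − 979572.22 + (830.75) = -154.30 mGal

-154.3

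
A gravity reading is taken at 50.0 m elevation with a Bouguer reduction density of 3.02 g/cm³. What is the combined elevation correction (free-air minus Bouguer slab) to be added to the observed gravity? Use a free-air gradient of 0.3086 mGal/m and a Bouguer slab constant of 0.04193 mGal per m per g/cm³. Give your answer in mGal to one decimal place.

9.1

Combined gradient = 0.3086 − 0.04193 × 3.02 = 0.1819714 mGal/m
Combined elevation correction = 0.1819714 × 50.0 = 9.1 mGal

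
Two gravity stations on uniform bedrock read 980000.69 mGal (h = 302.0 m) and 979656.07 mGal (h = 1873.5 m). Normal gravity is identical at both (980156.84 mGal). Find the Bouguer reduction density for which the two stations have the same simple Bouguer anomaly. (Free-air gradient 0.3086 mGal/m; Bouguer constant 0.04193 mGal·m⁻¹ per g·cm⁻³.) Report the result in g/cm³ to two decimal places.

Δg_obs = 979656.07 − 980000.69 = -344.62 mGal over Δh = 1873.5 − 302.0 = 1571.5 m
Equal Bouguer anomalies ⇒ Δg_obs + (0.3086 − 0.04193ρ)·Δh = 0
0.3086 − 0.04193ρ = −Δg_obs/Δh = 0.21929
ρ = (0.3086 − 0.21929) / 0.04193 = 2.13 g/cm³

2.13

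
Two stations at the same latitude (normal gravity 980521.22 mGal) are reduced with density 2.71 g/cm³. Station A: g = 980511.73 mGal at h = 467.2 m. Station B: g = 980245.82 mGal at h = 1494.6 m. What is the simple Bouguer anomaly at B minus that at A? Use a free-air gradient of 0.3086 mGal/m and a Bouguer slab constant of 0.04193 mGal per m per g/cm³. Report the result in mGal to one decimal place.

-65.6

Δg_SB(A) = 980511.73 − 980521.22 + 0.3086×467.2 − 0.04193×2.71×467.2 = 81.60 mGal
Δg_SB(B) = 980245.82 − 980521.22 + 0.3086×1494.6 − 0.04193×2.71×1494.6 = 16.00 mGal
Difference = 16.00 − (81.60) = -65.60 mGal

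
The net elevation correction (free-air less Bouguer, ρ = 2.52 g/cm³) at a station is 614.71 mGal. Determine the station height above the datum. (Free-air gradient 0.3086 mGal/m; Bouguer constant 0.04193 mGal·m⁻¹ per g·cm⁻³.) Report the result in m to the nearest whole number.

Combined gradient = 0.3086 − 0.04193 × 2.52 = 0.2029364 mGal/m
h = 614.71 / 0.2029364 = 3029.08 m

3029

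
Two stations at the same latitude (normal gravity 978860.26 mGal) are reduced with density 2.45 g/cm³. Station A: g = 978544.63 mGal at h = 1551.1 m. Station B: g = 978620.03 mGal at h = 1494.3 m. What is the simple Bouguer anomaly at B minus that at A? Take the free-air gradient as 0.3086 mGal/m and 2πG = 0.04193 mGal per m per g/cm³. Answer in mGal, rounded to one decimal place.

Δg_SB(A) = 978544.63 − 978860.26 + 0.3086×1551.1 − 0.04193×2.45×1551.1 = 3.70 mGal
Δg_SB(B) = 978620.03 − 978860.26 + 0.3086×1494.3 − 0.04193×2.45×1494.3 = 67.40 mGal
Difference = 67.40 − (3.70) = 63.70 mGal

63.7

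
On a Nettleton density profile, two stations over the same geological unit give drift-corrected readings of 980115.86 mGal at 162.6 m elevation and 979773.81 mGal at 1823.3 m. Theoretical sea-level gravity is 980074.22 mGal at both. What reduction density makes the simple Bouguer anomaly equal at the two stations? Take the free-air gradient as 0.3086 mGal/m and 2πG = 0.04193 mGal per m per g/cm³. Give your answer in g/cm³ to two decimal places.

Δg_obs = 979773.81 − 980115.86 = -342.05 mGal over Δh = 1823.3 − 162.6 = 1660.7 m
Equal Bouguer anomalies ⇒ Δg_obs + (0.3086 − 0.04193ρ)·Δh = 0
0.3086 − 0.04193ρ = −Δg_obs/Δh = 0.20597
ρ = (0.3086 − 0.20597) / 0.04193 = 2.45 g/cm³

2.45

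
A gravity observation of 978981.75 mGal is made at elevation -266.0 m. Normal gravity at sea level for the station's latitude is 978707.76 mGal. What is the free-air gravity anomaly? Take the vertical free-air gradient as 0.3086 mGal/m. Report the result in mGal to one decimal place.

191.9

Free-air correction = 0.3086 × -266.0 = -82.09 mGal
Free-air anomaly = 978981.75 − 978707.76 + (-82.09) = 191.90 mGal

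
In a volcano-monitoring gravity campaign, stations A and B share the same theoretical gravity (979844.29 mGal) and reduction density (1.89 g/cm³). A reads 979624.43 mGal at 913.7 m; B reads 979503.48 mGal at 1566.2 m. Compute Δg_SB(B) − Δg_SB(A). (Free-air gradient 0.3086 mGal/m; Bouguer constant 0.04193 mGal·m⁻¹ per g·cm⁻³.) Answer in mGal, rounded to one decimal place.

Δg_SB(A) = 979624.43 − 979844.29 + 0.3086×913.7 − 0.04193×1.89×913.7 = -10.30 mGal
Δg_SB(B) = 979503.48 − 979844.29 + 0.3086×1566.2 − 0.04193×1.89×1566.2 = 18.40 mGal
Difference = 18.40 − (-10.30) = 28.70 mGal

28.7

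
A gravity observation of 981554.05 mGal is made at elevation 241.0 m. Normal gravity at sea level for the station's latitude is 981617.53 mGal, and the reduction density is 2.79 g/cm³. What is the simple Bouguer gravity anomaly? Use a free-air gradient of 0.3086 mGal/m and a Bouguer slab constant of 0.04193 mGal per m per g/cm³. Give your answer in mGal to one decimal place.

-17.3

Free-air correction = 0.3086 × 241.0 = 74.37 mGal
Free-air anomaly = 981554.05 − 981617.53 + (74.37) = 10.89 mGal
Bouguer slab correction = 0.04193 × 2.79 × 241.0 = 28.19 mGal
Simple Bouguer anomaly = 10.89 − (28.19) = -17.30 mGal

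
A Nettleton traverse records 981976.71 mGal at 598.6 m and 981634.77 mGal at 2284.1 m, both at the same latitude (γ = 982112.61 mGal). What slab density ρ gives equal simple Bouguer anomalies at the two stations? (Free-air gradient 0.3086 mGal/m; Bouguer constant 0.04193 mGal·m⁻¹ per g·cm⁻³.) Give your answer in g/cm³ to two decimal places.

Δg_obs = 981634.77 − 981976.71 = -341.94 mGal over Δh = 2284.1 − 598.6 = 1685.5 m
Equal Bouguer anomalies ⇒ Δg_obs + (0.3086 − 0.04193ρ)·Δh = 0
0.3086 − 0.04193ρ = −Δg_obs/Δh = 0.20287
ρ = (0.3086 − 0.20287) / 0.04193 = 2.52 g/cm³

2.52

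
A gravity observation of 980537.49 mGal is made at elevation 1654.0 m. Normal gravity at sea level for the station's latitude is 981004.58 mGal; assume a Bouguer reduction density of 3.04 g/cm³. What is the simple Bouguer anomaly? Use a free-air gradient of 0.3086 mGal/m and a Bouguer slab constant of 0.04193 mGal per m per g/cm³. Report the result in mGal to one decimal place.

Free-air correction = 0.3086 × 1654.0 = 510.42 mGal
Free-air anomaly = 980537.49 − 981004.58 + (510.42) = 43.33 mGal
Bouguer slab correction = 0.04193 × 3.04 × 1654.0 = 210.83 mGal
Simple Bouguer anomaly = 43.33 − (210.83) = -167.50 mGal

-167.5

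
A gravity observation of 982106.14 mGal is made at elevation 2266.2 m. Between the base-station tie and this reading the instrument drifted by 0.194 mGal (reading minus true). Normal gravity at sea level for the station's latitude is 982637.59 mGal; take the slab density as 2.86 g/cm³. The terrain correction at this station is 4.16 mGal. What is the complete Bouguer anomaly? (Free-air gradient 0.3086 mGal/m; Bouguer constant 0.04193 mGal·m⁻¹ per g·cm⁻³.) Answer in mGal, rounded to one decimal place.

-99.9

Drift-corrected reading = 982106.14 − (0.194) = 982105.946 mGal
Free-air correction = 0.3086 × 2266.2 = 699.35 mGal
Free-air anomaly = 982105.946 − 982637.59 + (699.35) = 167.706 mGal
Bouguer slab correction = 0.04193 × 2.86 × 2266.2 = 271.76 mGal
Simple Bouguer anomaly = 167.706 − (271.76) = -104.054 mGal
Complete Bouguer anomaly = -104.054 + 4.16 = -99.894 mGal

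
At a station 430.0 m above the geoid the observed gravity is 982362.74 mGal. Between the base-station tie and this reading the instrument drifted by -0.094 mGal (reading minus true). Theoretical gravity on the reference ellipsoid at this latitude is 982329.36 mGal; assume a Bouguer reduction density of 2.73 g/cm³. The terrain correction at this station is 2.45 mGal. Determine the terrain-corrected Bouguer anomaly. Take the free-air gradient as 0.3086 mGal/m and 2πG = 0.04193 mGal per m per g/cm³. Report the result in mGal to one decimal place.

119.4

Drift-corrected reading = 982362.74 − (-0.094) = 982362.834 mGal
Free-air correction = 0.3086 × 430.0 = 132.70 mGal
Free-air anomaly = 982362.834 − 982329.36 + (132.70) = 166.174 mGal
Bouguer slab correction = 0.04193 × 2.73 × 430.0 = 49.22 mGal
Simple Bouguer anomaly = 166.174 − (49.22) = 116.954 mGal
Complete Bouguer anomaly = 116.954 + 2.45 = 119.404 mGal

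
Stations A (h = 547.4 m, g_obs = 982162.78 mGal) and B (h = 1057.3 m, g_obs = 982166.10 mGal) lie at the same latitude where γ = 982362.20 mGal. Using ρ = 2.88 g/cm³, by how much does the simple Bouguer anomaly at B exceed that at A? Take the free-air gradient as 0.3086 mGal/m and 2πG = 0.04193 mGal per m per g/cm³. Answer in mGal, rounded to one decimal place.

99.1

Δg_SB(A) = 982162.78 − 982362.20 + 0.3086×547.4 − 0.04193×2.88×547.4 = -96.60 mGal
Δg_SB(B) = 982166.10 − 982362.20 + 0.3086×1057.3 − 0.04193×2.88×1057.3 = 2.50 mGal
Difference = 2.50 − (-96.60) = 99.10 mGal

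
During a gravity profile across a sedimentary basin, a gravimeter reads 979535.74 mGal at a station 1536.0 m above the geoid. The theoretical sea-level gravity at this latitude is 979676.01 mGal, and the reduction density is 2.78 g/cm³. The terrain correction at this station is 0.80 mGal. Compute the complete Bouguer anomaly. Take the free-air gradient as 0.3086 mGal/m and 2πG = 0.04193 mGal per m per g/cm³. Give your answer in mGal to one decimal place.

155.5

Free-air correction = 0.3086 × 1536.0 = 474.01 mGal
Free-air anomaly = 979535.74 − 979676.01 + (474.01) = 333.74 mGal
Bouguer slab correction = 0.04193 × 2.78 × 1536.0 = 179.04 mGal
Simple Bouguer anomaly = 333.74 − (179.04) = 154.70 mGal
Complete Bouguer anomaly = 154.70 + 0.80 = 155.50 mGal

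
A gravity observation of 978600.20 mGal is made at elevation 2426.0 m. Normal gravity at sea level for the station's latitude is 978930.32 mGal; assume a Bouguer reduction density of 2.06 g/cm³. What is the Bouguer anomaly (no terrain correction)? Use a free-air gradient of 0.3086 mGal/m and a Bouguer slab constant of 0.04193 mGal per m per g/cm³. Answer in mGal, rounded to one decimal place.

209.0

Free-air correction = 0.3086 × 2426.0 = 748.66 mGal
Free-air anomaly = 978600.20 − 978930.32 + (748.66) = 418.54 mGal
Bouguer slab correction = 0.04193 × 2.06 × 2426.0 = 209.55 mGal
Simple Bouguer anomaly = 418.54 − (209.55) = 208.99 mGal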